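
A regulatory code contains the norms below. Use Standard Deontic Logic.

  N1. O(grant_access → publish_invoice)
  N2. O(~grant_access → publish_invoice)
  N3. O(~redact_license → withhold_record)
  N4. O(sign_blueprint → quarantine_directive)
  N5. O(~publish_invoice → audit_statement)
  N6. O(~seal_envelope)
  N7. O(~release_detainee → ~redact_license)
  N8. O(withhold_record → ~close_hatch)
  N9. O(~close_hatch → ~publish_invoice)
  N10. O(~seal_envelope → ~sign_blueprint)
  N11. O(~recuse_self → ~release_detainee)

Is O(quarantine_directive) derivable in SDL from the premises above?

Premise 4 is O(sign_blueprint → quarantine_directive), but O(sign_blueprint) is not derivable from the premises, so it does not yield O(quarantine_directive).
No other premise forces O(quarantine_directive). An ideal world satisfying every premise can still have quarantine_directive false, so O(quarantine_directive) is not derivable.

No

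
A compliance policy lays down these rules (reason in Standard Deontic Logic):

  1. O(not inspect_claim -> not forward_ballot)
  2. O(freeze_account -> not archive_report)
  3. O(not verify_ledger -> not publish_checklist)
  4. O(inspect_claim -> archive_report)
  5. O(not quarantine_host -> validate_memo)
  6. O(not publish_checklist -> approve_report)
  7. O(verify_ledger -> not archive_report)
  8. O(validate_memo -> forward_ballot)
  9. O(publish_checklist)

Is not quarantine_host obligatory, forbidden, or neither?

Forbidden

Premise 9 states O(publish_checklist) outright.
Premise 3 is O(not verify_ledger -> not publish_checklist); contrapositively O(publish_checklist -> verify_ledger). Since O(publish_checklist) holds, K gives O(verify_ledger).
Applying K to premise 7 (O(verify_ledger -> not archive_report)) and O(verify_ledger) yields O(not archive_report).
The contrapositive of premise 4 (O(inspect_claim -> archive_report)) is O(not archive_report -> not inspect_claim), and O(not archive_report) is already established, so O(not inspect_claim).
Premise 1 is O(not inspect_claim -> not forward_ballot); since O(not inspect_claim), deontic closure gives O(not forward_ballot).
Premise 8 is O(validate_memo -> forward_ballot); contrapositively O(not forward_ballot -> not validate_memo). Since O(not forward_ballot) holds, K gives O(not validate_memo).
Premise 5 is O(not quarantine_host -> validate_memo); contrapositively O(not validate_memo -> quarantine_host). Since O(not validate_memo) holds, K gives O(quarantine_host).
Premises 2, 6 do not contribute to this derivation.
Thus O(quarantine_host), which is F(not quarantine_host): not quarantine_host is forbidden.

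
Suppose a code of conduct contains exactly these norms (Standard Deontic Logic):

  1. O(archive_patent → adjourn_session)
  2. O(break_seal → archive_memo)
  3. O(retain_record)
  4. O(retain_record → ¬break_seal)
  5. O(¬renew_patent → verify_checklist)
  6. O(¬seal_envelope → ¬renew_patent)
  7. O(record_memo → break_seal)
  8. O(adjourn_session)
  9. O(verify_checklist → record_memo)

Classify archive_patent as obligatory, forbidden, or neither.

Premise 1 is O(archive_patent → adjourn_session); even if O(adjourn_session) held, inferring O(archive_patent) would be affirming the consequent — invalid.
No premise or chain of K-axiom applications forces O(archive_patent), and none forces O(¬archive_patent). So archive_patent is neither obligatory nor forbidden under these norms.

Neither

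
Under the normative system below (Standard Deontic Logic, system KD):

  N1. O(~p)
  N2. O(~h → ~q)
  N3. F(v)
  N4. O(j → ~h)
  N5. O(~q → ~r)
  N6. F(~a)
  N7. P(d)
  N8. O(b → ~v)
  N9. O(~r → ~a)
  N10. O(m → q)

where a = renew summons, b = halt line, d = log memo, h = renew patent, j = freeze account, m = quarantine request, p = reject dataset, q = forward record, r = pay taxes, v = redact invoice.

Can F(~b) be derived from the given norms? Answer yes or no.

Premise 8 is O(b → ~v); even if O(~v) held, inferring O(b) would be affirming the consequent — invalid.
No other premise forces O(b). An ideal world satisfying every premise can still have ~b true, so F(~b) is not derivable.

No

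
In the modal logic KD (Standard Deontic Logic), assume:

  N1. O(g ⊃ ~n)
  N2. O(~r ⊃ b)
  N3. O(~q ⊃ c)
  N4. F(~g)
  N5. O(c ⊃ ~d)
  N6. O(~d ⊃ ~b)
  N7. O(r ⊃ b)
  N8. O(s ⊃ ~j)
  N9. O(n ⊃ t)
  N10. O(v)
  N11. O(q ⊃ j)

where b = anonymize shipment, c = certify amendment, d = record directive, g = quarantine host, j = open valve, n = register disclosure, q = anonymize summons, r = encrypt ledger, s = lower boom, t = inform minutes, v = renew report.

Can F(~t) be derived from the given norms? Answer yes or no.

Premise 9 is O(n ⊃ t), but O(n) is not derivable from the premises, so it does not yield O(t).
No other premise forces O(t). An ideal world satisfying every premise can still have ~t true, so F(~t) is not derivable.

No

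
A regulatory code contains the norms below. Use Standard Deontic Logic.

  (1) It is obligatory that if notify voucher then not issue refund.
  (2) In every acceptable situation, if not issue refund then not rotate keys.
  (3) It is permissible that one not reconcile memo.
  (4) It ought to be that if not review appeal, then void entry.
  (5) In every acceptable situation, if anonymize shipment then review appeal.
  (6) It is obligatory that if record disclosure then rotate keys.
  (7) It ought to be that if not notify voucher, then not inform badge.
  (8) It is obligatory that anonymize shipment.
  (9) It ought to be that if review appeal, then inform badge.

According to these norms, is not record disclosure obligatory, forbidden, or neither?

From premise 8 we have O(anonymize_shipment).
Applying K to premise 5 (O(anonymize_shipment → review_appeal)) and O(anonymize_shipment) yields O(review_appeal).
Applying K to premise 9 (O(review_appeal → inform_badge)) and O(review_appeal) yields O(inform_badge).
The contrapositive of premise 7 (O(¬notify_voucher → ¬inform_badge)) is O(inform_badge → notify_voucher), and O(inform_badge) is already established, so O(notify_voucher).
Applying K to premise 1 (O(notify_voucher → ¬issue_refund)) and O(notify_voucher) yields O(¬issue_refund).
Applying K to premise 2 (O(¬issue_refund → ¬rotate_keys)) and O(¬issue_refund) yields O(¬rotate_keys).
The contrapositive of premise 6 (O(record_disclosure → rotate_keys)) is O(¬rotate_keys → ¬record_disclosure), and O(¬rotate_keys) is already established, so O(¬record_disclosure).
Premises 3, 4 do not contribute to this derivation.
Hence ¬record_disclosure is obligatory.

Obligatory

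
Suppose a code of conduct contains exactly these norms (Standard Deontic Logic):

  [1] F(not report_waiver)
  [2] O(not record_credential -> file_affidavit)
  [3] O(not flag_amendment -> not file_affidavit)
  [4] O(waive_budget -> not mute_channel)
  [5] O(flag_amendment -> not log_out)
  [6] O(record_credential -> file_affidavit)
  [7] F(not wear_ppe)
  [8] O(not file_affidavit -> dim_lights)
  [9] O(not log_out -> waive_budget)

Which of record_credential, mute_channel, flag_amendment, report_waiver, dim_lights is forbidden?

Premises 2 and 6 cover both cases: O(not record_credential -> file_affidavit) and O(record_credential -> file_affidavit). Since not record_credential ∨ record_credential is a tautology, O(file_affidavit) follows.
Premise 3 is O(not flag_amendment -> not file_affidavit); contrapositively O(file_affidavit -> flag_amendment). Since O(file_affidavit) holds, K gives O(flag_amendment).
With premise 5, O(flag_amendment -> not log_out), the K-axiom yields O(not log_out).
From O(not log_out) and premise 9, O(not log_out -> waive_budget), we obtain O(waive_budget).
From O(waive_budget) and premise 4, O(waive_budget -> not mute_channel), we obtain O(not mute_channel).
So O(not mute_channel) holds, i.e. mute_channel is forbidden. None of the other listed options is forbidden under the premises.

mute_channel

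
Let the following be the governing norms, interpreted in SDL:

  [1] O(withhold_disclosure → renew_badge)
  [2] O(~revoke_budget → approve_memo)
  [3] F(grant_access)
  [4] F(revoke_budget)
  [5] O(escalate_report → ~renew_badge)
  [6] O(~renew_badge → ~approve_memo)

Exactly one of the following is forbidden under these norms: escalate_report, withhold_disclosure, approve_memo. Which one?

F(revoke_budget) at premise 4 means O(~revoke_budget).
With premise 2, O(~revoke_budget → approve_memo), the K-axiom yields O(approve_memo).
The contrapositive of premise 6 (O(~renew_badge → ~approve_memo)) is O(approve_memo → renew_badge), and O(approve_memo) is already established, so O(renew_badge).
Premise 5 is O(escalate_report → ~renew_badge); contrapositively O(renew_badge → ~escalate_report). Since O(renew_badge) holds, K gives O(~escalate_report).
So O(~escalate_report) holds, i.e. escalate_report is forbidden. None of the other listed options is forbidden under the premises.

escalate_report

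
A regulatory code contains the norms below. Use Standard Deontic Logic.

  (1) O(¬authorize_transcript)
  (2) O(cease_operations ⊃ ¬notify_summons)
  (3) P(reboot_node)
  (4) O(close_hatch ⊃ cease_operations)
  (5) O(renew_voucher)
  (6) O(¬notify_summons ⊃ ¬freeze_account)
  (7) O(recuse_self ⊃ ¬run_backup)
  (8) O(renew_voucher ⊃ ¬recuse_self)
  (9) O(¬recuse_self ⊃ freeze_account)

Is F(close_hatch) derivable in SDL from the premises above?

Premise 5 gives O(renew_voucher).
With premise 8, O(renew_voucher ⊃ ¬recuse_self), the K-axiom yields O(¬recuse_self).
Premise 9 is O(¬recuse_self ⊃ freeze_account); since O(¬recuse_self), deontic closure gives O(freeze_account).
The contrapositive of premise 6 (O(¬notify_summons ⊃ ¬freeze_account)) is O(freeze_account ⊃ notify_summons), and O(freeze_account) is already established, so O(notify_summons).
The contrapositive of premise 2 (O(cease_operations ⊃ ¬notify_summons)) is O(notify_summons ⊃ ¬cease_operations), and O(notify_summons) is already established, so O(¬cease_operations).
Premise 4 is O(close_hatch ⊃ cease_operations); contrapositively O(¬cease_operations ⊃ ¬close_hatch). Since O(¬cease_operations) holds, K gives O(¬close_hatch).
Premises 1, 3, 7 do not contribute to this derivation.
So O(¬close_hatch) holds, i.e. F(close_hatch). The claim follows.

Yes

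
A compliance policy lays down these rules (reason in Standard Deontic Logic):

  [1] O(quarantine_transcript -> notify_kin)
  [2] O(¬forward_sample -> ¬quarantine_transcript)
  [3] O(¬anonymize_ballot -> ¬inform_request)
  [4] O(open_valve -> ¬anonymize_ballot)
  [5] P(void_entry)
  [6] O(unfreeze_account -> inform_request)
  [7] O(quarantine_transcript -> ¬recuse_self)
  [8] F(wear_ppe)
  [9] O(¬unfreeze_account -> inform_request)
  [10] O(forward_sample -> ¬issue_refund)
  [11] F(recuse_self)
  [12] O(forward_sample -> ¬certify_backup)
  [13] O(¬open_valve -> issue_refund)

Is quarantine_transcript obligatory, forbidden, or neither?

Premises 6 and 9 cover both cases: O(unfreeze_account -> inform_request) and O(¬unfreeze_account -> inform_request). Since unfreeze_account ∨ ¬unfreeze_account is a tautology, O(inform_request) follows.
The contrapositive of premise 3 (O(¬anonymize_ballot -> ¬inform_request)) is O(inform_request -> anonymize_ballot), and O(inform_request) is already established, so O(anonymize_ballot).
Premise 4, O(open_valve -> ¬anonymize_ballot), contraposes to O(anonymize_ballot -> ¬open_valve); with O(anonymize_ballot) we get O(¬open_valve).
With premise 13, O(¬open_valve -> issue_refund), the K-axiom yields O(issue_refund).
Premise 10 is O(forward_sample -> ¬issue_refund); contrapositively O(issue_refund -> ¬forward_sample). Since O(issue_refund) holds, K gives O(¬forward_sample).
From O(¬forward_sample) and premise 2, O(¬forward_sample -> ¬quarantine_transcript), we obtain O(¬quarantine_transcript).
Premises 1, 5, 7, 8, 11, 12 do not contribute to this derivation.
Thus O(¬quarantine_transcript), which is F(quarantine_transcript): quarantine_transcript is forbidden.

Forbidden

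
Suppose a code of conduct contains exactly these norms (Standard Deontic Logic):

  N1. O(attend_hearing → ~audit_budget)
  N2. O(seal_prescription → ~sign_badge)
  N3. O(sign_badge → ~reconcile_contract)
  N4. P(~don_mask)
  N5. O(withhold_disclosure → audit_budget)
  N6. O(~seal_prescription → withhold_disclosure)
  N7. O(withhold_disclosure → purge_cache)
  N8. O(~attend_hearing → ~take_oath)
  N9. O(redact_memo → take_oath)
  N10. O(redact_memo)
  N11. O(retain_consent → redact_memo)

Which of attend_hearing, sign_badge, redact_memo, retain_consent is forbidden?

Premise 10 gives O(redact_memo).
Applying K to premise 9 (O(redact_memo → take_oath)) and O(redact_memo) yields O(take_oath).
Premise 8, O(~attend_hearing → ~take_oath), contraposes to O(take_oath → attend_hearing); with O(take_oath) we get O(attend_hearing).
With premise 1, O(attend_hearing → ~audit_budget), the K-axiom yields O(~audit_budget).
Premise 5, O(withhold_disclosure → audit_budget), contraposes to O(~audit_budget → ~withhold_disclosure); with O(~audit_budget) we get O(~withhold_disclosure).
Premise 6 is O(~seal_prescription → withhold_disclosure); contrapositively O(~withhold_disclosure → seal_prescription). Since O(~withhold_disclosure) holds, K gives O(seal_prescription).
With premise 2, O(seal_prescription → ~sign_badge), the K-axiom yields O(~sign_badge).
So O(~sign_badge) holds, i.e. sign_badge is forbidden. None of the other listed options is forbidden under the premises.

sign_badge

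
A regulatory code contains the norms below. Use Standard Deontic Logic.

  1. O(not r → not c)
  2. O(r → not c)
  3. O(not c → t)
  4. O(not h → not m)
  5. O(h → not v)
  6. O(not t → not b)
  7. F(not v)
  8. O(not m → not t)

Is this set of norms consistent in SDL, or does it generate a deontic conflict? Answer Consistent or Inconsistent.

Inconsistent

By case analysis on r: premise 2 gives O(r → not c) and premise 1 gives O(not r → not c), so O(not c) either way.
Applying K to premise 3 (O(not c → t)) and O(not c) yields O(t).
Premise 8 is O(not m → not t); contrapositively O(t → m). Since O(t) holds, K gives O(m).
Premise 4 is O(not h → not m); contrapositively O(m → h). Since O(m) holds, K gives O(h).
From O(h) and premise 5, O(h → not v), we obtain O(not v).
Yet premise 7 is F(not v), i.e. O(v).
We now have both O(not v) and O(v) — v is simultaneously obligatory and forbidden, violating the D-axiom.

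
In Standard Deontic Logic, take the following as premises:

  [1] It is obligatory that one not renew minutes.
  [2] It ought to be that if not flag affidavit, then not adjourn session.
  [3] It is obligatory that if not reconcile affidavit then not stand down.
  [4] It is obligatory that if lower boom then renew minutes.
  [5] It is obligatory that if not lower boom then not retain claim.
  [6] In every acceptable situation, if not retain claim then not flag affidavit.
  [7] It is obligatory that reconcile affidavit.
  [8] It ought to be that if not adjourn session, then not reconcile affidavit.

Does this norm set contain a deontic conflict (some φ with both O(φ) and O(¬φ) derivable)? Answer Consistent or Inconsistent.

From premise 7 we have O(reconcile_affidavit).
Premise 8 is O(¬adjourn_session → ¬reconcile_affidavit); contrapositively O(reconcile_affidavit → adjourn_session). Since O(reconcile_affidavit) holds, K gives O(adjourn_session).
The contrapositive of premise 2 (O(¬flag_affidavit → ¬adjourn_session)) is O(adjourn_session → flag_affidavit), and O(adjourn_session) is already established, so O(flag_affidavit).
The contrapositive of premise 6 (O(¬retain_claim → ¬flag_affidavit)) is O(flag_affidavit → retain_claim), and O(flag_affidavit) is already established, so O(retain_claim).
The contrapositive of premise 5 (O(¬lower_boom → ¬retain_claim)) is O(retain_claim → lower_boom), and O(retain_claim) is already established, so O(lower_boom).
With premise 4, O(lower_boom → renew_minutes), the K-axiom yields O(renew_minutes).
Yet premise 1 states O(¬renew_minutes).
We now have both O(renew_minutes) and O(¬renew_minutes) — renew_minutes is simultaneously obligatory and forbidden, violating the D-axiom.

Inconsistent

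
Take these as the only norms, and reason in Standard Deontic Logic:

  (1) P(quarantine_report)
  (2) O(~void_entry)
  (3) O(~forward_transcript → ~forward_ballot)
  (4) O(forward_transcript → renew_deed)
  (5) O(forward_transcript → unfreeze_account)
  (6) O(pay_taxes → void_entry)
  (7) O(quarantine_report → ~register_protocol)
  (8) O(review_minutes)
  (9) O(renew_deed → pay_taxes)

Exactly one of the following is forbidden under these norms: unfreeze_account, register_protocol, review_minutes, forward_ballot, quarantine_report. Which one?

forward_ballot

Premise 2 states O(~void_entry) outright.
The contrapositive of premise 6 (O(pay_taxes → void_entry)) is O(~void_entry → ~pay_taxes), and O(~void_entry) is already established, so O(~pay_taxes).
Premise 9, O(renew_deed → pay_taxes), contraposes to O(~pay_taxes → ~renew_deed); with O(~pay_taxes) we get O(~renew_deed).
The contrapositive of premise 4 (O(forward_transcript → renew_deed)) is O(~renew_deed → ~forward_transcript), and O(~renew_deed) is already established, so O(~forward_transcript).
From O(~forward_transcript) and premise 3, O(~forward_transcript → ~forward_ballot), we obtain O(~forward_ballot).
So O(~forward_ballot) holds, i.e. forward_ballot is forbidden. None of the other listed options is forbidden under the premises.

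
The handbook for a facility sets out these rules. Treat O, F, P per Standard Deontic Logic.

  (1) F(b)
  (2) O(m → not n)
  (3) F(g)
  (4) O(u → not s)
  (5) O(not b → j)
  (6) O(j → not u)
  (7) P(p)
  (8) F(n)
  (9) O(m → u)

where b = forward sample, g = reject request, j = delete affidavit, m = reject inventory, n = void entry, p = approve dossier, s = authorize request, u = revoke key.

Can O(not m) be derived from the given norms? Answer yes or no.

Yes

F(b) at premise 1 means O(not b).
Premise 5 is O(not b → j); since O(not b), deontic closure gives O(j).
Premise 6 is O(j → not u); since O(j), deontic closure gives O(not u).
Premise 9, O(m → u), contraposes to O(not u → not m); with O(not u) we get O(not m).
Premises 2, 3, 4, 7, 8 do not contribute to this derivation.
So O(not m) follows.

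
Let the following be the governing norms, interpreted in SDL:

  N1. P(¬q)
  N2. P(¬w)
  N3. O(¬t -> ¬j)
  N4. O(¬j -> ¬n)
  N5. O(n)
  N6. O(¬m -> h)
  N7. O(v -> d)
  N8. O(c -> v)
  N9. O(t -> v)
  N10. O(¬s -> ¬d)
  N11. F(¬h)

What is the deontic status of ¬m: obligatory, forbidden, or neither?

Neither

Premise 6 is O(¬m -> h); even if O(h) held, inferring O(¬m) would be affirming the consequent — invalid.
No premise or chain of K-axiom applications forces O(¬m), and none forces O(m). So ¬m is neither obligatory nor forbidden under these norms.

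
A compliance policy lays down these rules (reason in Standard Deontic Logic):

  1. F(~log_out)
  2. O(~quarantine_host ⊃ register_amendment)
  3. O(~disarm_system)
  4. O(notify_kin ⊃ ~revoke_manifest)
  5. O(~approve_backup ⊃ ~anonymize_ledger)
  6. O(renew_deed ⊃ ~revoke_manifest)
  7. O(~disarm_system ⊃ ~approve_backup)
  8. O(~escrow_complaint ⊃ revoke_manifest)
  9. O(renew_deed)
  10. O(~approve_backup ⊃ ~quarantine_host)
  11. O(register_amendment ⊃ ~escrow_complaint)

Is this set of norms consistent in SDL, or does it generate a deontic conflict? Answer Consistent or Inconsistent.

Inconsistent

From premise 9 we have O(renew_deed).
Premise 6 is O(renew_deed ⊃ ~revoke_manifest); since O(renew_deed), deontic closure gives O(~revoke_manifest).
Premise 8, O(~escrow_complaint ⊃ revoke_manifest), contraposes to O(~revoke_manifest ⊃ escrow_complaint); with O(~revoke_manifest) we get O(escrow_complaint).
Premise 11 is O(register_amendment ⊃ ~escrow_complaint); contrapositively O(escrow_complaint ⊃ ~register_amendment). Since O(escrow_complaint) holds, K gives O(~register_amendment).
Premise 2, O(~quarantine_host ⊃ register_amendment), contraposes to O(~register_amendment ⊃ quarantine_host); with O(~register_amendment) we get O(quarantine_host).
Premise 10, O(~approve_backup ⊃ ~quarantine_host), contraposes to O(quarantine_host ⊃ approve_backup); with O(quarantine_host) we get O(approve_backup).
Premise 7, O(~disarm_system ⊃ ~approve_backup), contraposes to O(approve_backup ⊃ disarm_system); with O(approve_backup) we get O(disarm_system).
Yet premise 3 states O(~disarm_system).
We now have both O(disarm_system) and O(~disarm_system) — disarm_system is simultaneously obligatory and forbidden, violating the D-axiom.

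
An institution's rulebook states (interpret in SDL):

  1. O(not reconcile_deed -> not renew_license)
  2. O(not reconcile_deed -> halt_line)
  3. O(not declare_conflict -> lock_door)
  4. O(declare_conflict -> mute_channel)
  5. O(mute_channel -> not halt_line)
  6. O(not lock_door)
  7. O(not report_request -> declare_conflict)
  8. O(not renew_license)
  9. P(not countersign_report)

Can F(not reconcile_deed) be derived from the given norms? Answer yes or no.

Premise 6 gives O(not lock_door).
Premise 3 is O(not declare_conflict -> lock_door); contrapositively O(not lock_door -> declare_conflict). Since O(not lock_door) holds, K gives O(declare_conflict).
Applying K to premise 4 (O(declare_conflict -> mute_channel)) and O(declare_conflict) yields O(mute_channel).
With premise 5, O(mute_channel -> not halt_line), the K-axiom yields O(not halt_line).
Premise 2, O(not reconcile_deed -> halt_line), contraposes to O(not halt_line -> reconcile_deed); with O(not halt_line) we get O(reconcile_deed).
Premises 1, 7, 8, 9 do not contribute to this derivation.
So O(reconcile_deed) holds, i.e. F(not reconcile_deed). The claim follows.

Yes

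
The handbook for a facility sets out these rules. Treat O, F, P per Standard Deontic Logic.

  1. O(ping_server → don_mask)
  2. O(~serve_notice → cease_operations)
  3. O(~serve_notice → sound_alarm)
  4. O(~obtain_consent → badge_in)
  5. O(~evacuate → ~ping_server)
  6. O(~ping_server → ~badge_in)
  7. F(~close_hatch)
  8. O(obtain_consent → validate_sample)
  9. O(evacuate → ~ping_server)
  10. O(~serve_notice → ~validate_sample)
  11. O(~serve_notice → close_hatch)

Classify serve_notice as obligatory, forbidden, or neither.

Premises 9 and 5 cover both cases: O(evacuate → ~ping_server) and O(~evacuate → ~ping_server). Since evacuate ∨ ~evacuate is a tautology, O(~ping_server) follows.
Applying K to premise 6 (O(~ping_server → ~badge_in)) and O(~ping_server) yields O(~badge_in).
The contrapositive of premise 4 (O(~obtain_consent → badge_in)) is O(~badge_in → obtain_consent), and O(~badge_in) is already established, so O(obtain_consent).
From O(obtain_consent) and premise 8, O(obtain_consent → validate_sample), we obtain O(validate_sample).
Premise 10 is O(~serve_notice → ~validate_sample); contrapositively O(validate_sample → serve_notice). Since O(validate_sample) holds, K gives O(serve_notice).
Premises 1, 2, 3, 7, 11 do not contribute to this derivation.
Hence serve_notice is obligatory.

Obligatory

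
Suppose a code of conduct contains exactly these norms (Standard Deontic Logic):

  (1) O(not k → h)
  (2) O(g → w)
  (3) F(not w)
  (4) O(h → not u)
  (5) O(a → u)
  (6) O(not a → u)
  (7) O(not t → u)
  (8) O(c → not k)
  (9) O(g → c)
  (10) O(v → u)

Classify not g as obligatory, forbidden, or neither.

Obligatory

Premises 6 and 5 are O(not a → u) and O(a → u); every ideal world satisfies not a or a, so in either case u holds — hence O(u).
Premise 4 is O(h → not u); contrapositively O(u → not h). Since O(u) holds, K gives O(not h).
Premise 1 is O(not k → h); contrapositively O(not h → k). Since O(not h) holds, K gives O(k).
The contrapositive of premise 8 (O(c → not k)) is O(k → not c), and O(k) is already established, so O(not c).
Premise 9, O(g → c), contraposes to O(not c → not g); with O(not c) we get O(not g).
Premises 2, 3, 7, 10 do not contribute to this derivation.
Hence not g is obligatory.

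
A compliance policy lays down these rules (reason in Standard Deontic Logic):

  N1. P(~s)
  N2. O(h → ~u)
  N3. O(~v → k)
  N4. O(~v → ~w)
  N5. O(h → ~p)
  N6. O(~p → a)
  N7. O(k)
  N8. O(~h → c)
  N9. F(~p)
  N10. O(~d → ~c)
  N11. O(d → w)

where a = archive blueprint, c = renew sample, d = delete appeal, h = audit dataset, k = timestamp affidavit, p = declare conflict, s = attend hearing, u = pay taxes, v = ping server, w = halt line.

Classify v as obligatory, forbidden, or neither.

Obligatory

F(~p) at premise 9 means O(p).
Premise 5, O(h → ~p), contraposes to O(p → ~h); with O(p) we get O(~h).
With premise 8, O(~h → c), the K-axiom yields O(c).
Premise 10 is O(~d → ~c); contrapositively O(c → d). Since O(c) holds, K gives O(d).
From O(d) and premise 11, O(d → w), we obtain O(w).
Premise 4, O(~v → ~w), contraposes to O(w → v); with O(w) we get O(v).
Premises 1, 2, 3, 6, 7 do not contribute to this derivation.
Hence v is obligatory.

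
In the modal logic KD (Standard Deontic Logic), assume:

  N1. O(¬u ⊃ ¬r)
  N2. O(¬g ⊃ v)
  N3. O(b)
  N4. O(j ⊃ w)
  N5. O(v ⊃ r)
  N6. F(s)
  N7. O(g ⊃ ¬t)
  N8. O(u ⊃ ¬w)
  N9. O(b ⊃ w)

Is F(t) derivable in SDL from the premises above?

Yes

From premise 3 we have O(b).
Applying K to premise 9 (O(b ⊃ w)) and O(b) yields O(w).
Premise 8 is O(u ⊃ ¬w); contrapositively O(w ⊃ ¬u). Since O(w) holds, K gives O(¬u).
Applying K to premise 1 (O(¬u ⊃ ¬r)) and O(¬u) yields O(¬r).
The contrapositive of premise 5 (O(v ⊃ r)) is O(¬r ⊃ ¬v), and O(¬r) is already established, so O(¬v).
Premise 2 is O(¬g ⊃ v); contrapositively O(¬v ⊃ g). Since O(¬v) holds, K gives O(g).
Applying K to premise 7 (O(g ⊃ ¬t)) and O(g) yields O(¬t).
Premises 4, 6 do not contribute to this derivation.
So O(¬t) holds, i.e. F(t). The claim follows.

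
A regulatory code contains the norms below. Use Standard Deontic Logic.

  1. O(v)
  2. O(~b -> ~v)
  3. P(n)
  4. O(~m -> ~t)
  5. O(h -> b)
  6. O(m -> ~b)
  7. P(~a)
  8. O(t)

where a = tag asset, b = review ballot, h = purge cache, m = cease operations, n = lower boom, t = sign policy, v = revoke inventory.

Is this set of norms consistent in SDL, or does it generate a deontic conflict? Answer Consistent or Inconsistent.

Inconsistent

From premise 1 we have O(v).
Premise 2 is O(~b -> ~v); contrapositively O(v -> b). Since O(v) holds, K gives O(b).
Premise 6 is O(m -> ~b); contrapositively O(b -> ~m). Since O(b) holds, K gives O(~m).
Applying K to premise 4 (O(~m -> ~t)) and O(~m) yields O(~t).
But premise 8 directly asserts O(t).
We now have both O(~t) and O(t) — t is simultaneously obligatory and forbidden, violating the D-axiom.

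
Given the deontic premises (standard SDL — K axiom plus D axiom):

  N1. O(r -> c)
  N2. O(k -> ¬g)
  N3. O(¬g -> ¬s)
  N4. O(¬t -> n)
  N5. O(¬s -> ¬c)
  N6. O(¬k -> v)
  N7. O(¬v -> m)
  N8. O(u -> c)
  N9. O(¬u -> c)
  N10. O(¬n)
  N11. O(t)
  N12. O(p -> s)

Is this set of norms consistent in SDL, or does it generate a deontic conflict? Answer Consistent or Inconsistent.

Premise 4 is O(¬t -> n), but O(¬t) is not derivable from the premises, so it does not yield O(n).
So O(n) is not derivable, and the apparent clash with O(¬n) does not arise.
A world satisfying every obligation exists (e.g. c=true, g=true, k=false, m=false, n=false, p=false, r=false, s=true, t=true, u=false, v=true); no atom is both obligatory and forbidden, so the set is consistent.

Consistent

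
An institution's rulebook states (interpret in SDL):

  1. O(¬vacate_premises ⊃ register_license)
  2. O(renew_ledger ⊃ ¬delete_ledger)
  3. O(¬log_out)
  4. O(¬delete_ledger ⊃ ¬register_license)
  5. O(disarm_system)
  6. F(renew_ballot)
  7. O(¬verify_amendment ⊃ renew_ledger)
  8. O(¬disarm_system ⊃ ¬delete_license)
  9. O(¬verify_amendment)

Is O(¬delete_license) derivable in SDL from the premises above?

No

Premise 8 is O(¬disarm_system ⊃ ¬delete_license), but O(¬disarm_system) is not derivable from the premises, so it does not yield O(¬delete_license).
No other premise forces O(¬delete_license). An ideal world satisfying every premise can still have ¬delete_license false, so O(¬delete_license) is not derivable.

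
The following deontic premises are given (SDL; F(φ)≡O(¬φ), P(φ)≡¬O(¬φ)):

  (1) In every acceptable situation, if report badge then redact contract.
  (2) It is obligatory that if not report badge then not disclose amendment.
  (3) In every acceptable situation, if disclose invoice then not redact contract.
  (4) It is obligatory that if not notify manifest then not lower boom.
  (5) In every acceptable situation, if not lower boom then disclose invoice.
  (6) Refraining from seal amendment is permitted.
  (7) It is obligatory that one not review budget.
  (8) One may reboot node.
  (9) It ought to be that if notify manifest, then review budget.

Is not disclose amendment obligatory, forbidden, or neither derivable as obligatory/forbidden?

Premise 7 gives O(¬review_budget).
Premise 9 is O(notify_manifest → review_budget); contrapositively O(¬review_budget → ¬notify_manifest). Since O(¬review_budget) holds, K gives O(¬notify_manifest).
With premise 4, O(¬notify_manifest → ¬lower_boom), the K-axiom yields O(¬lower_boom).
Premise 5 is O(¬lower_boom → disclose_invoice); since O(¬lower_boom), deontic closure gives O(disclose_invoice).
Applying K to premise 3 (O(disclose_invoice → ¬redact_contract)) and O(disclose_invoice) yields O(¬redact_contract).
Premise 1 is O(report_badge → redact_contract); contrapositively O(¬redact_contract → ¬report_badge). Since O(¬redact_contract) holds, K gives O(¬report_badge).
From O(¬report_badge) and premise 2, O(¬report_badge → ¬disclose_amendment), we obtain O(¬disclose_amendment).
Premises 6, 8 do not contribute to this derivation.
Hence ¬disclose_amendment is obligatory.

Obligatory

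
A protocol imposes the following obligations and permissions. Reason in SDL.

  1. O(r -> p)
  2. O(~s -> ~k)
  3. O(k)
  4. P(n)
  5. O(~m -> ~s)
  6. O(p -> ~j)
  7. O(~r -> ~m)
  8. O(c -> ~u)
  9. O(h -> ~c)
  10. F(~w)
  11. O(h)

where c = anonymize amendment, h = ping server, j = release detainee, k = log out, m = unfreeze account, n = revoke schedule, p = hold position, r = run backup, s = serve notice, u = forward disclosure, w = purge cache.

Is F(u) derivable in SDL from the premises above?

Premise 8 is O(c -> ~u), but O(c) is not derivable from the premises, so it does not yield O(~u).
No other premise forces O(~u). An ideal world satisfying every premise can still have u true, so F(u) is not derivable.

No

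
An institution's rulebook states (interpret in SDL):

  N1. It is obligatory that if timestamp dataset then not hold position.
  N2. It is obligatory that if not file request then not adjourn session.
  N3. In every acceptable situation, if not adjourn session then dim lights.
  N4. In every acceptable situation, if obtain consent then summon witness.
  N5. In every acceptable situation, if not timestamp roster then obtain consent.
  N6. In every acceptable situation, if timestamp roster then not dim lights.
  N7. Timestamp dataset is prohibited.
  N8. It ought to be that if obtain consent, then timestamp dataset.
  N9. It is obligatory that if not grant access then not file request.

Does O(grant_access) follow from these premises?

Yes

Premise 7 is F(timestamp_dataset), i.e. O(¬timestamp_dataset).
Premise 8, O(obtain_consent → timestamp_dataset), contraposes to O(¬timestamp_dataset → ¬obtain_consent); with O(¬timestamp_dataset) we get O(¬obtain_consent).
Premise 5, O(¬timestamp_roster → obtain_consent), contraposes to O(¬obtain_consent → timestamp_roster); with O(¬obtain_consent) we get O(timestamp_roster).
Applying K to premise 6 (O(timestamp_roster → ¬dim_lights)) and O(timestamp_roster) yields O(¬dim_lights).
Premise 3, O(¬adjourn_session → dim_lights), contraposes to O(¬dim_lights → adjourn_session); with O(¬dim_lights) we get O(adjourn_session).
Premise 2 is O(¬file_request → ¬adjourn_session); contrapositively O(adjourn_session → file_request). Since O(adjourn_session) holds, K gives O(file_request).
Premise 9, O(¬grant_access → ¬file_request), contraposes to O(file_request → grant_access); with O(file_request) we get O(grant_access).
Premises 1, 4 do not contribute to this derivation.
So O(grant_access) follows.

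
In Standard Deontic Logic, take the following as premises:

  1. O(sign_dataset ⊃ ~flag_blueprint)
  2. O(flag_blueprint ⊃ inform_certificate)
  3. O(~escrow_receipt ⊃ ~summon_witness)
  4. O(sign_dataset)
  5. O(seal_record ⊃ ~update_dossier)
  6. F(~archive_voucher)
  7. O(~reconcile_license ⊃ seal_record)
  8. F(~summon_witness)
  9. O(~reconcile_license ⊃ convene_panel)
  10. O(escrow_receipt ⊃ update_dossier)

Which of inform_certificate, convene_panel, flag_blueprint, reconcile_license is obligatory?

reconcile_license

F(~summon_witness) at premise 8 means O(summon_witness).
Premise 3, O(~escrow_receipt ⊃ ~summon_witness), contraposes to O(summon_witness ⊃ escrow_receipt); with O(summon_witness) we get O(escrow_receipt).
Premise 10 is O(escrow_receipt ⊃ update_dossier); since O(escrow_receipt), deontic closure gives O(update_dossier).
The contrapositive of premise 5 (O(seal_record ⊃ ~update_dossier)) is O(update_dossier ⊃ ~seal_record), and O(update_dossier) is already established, so O(~seal_record).
Premise 7, O(~reconcile_license ⊃ seal_record), contraposes to O(~seal_record ⊃ reconcile_license); with O(~seal_record) we get O(reconcile_license).
So O(reconcile_license) holds — reconcile_license is obligatory. None of the other listed options is made obligatory by any chain of premises.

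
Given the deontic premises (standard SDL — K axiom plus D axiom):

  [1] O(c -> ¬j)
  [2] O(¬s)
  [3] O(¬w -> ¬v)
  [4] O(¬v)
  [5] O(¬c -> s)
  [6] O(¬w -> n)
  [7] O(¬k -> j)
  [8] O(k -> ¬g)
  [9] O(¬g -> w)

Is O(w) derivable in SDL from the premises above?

Yes

From premise 2 we have O(¬s).
Premise 5, O(¬c -> s), contraposes to O(¬s -> c); with O(¬s) we get O(c).
Premise 1 is O(c -> ¬j); since O(c), deontic closure gives O(¬j).
Premise 7, O(¬k -> j), contraposes to O(¬j -> k); with O(¬j) we get O(k).
From O(k) and premise 8, O(k -> ¬g), we obtain O(¬g).
From O(¬g) and premise 9, O(¬g -> w), we obtain O(w).
Premises 3, 4, 6 do not contribute to this derivation.
So O(w) follows.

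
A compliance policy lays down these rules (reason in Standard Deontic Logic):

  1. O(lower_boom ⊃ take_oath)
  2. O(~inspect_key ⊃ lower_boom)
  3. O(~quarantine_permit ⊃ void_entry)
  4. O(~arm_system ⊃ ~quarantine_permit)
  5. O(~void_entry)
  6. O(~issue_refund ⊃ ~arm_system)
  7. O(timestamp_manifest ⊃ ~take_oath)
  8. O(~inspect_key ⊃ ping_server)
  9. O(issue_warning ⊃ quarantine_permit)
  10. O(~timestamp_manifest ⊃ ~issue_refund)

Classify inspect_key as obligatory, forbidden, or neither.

From premise 5 we have O(~void_entry).
Premise 3, O(~quarantine_permit ⊃ void_entry), contraposes to O(~void_entry ⊃ quarantine_permit); with O(~void_entry) we get O(quarantine_permit).
Premise 4 is O(~arm_system ⊃ ~quarantine_permit); contrapositively O(quarantine_permit ⊃ arm_system). Since O(quarantine_permit) holds, K gives O(arm_system).
Premise 6 is O(~issue_refund ⊃ ~arm_system); contrapositively O(arm_system ⊃ issue_refund). Since O(arm_system) holds, K gives O(issue_refund).
The contrapositive of premise 10 (O(~timestamp_manifest ⊃ ~issue_refund)) is O(issue_refund ⊃ timestamp_manifest), and O(issue_refund) is already established, so O(timestamp_manifest).
Premise 7 is O(timestamp_manifest ⊃ ~take_oath); since O(timestamp_manifest), deontic closure gives O(~take_oath).
The contrapositive of premise 1 (O(lower_boom ⊃ take_oath)) is O(~take_oath ⊃ ~lower_boom), and O(~take_oath) is already established, so O(~lower_boom).
Premise 2, O(~inspect_key ⊃ lower_boom), contraposes to O(~lower_boom ⊃ inspect_key); with O(~lower_boom) we get O(inspect_key).
Premises 8, 9 do not contribute to this derivation.
Hence inspect_key is obligatory.

Obligatory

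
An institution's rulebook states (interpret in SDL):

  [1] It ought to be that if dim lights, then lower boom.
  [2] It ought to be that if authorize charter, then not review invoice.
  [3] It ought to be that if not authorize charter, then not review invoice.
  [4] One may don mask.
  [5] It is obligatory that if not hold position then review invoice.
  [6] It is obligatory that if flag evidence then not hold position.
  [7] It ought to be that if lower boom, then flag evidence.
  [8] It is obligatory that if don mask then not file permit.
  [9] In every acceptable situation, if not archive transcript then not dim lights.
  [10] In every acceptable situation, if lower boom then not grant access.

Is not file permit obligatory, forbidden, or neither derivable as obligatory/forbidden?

Neither

Premise 8 is O(don_mask → ¬file_permit), but O(don_mask) is not derivable from the premises (the permission P(don_mask) asserts only ¬O(¬don_mask), not O(don_mask)), so it does not yield O(¬file_permit).
No premise or chain of K-axiom applications forces O(¬file_permit), and none forces O(file_permit). So ¬file_permit is neither obligatory nor forbidden under these norms.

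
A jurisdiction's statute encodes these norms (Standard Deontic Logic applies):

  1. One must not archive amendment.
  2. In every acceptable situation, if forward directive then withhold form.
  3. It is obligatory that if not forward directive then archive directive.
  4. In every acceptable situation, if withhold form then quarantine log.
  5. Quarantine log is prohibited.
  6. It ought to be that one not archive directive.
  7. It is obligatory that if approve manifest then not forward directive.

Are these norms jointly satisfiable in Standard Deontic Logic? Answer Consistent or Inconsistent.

Premise 5 is F(quarantine_log), i.e. O(¬quarantine_log).
Premise 4 is O(withhold_form → quarantine_log); contrapositively O(¬quarantine_log → ¬withhold_form). Since O(¬quarantine_log) holds, K gives O(¬withhold_form).
The contrapositive of premise 2 (O(forward_directive → withhold_form)) is O(¬withhold_form → ¬forward_directive), and O(¬withhold_form) is already established, so O(¬forward_directive).
With premise 3, O(¬forward_directive → archive_directive), the K-axiom yields O(archive_directive).
However, premise 6 gives O(¬archive_directive).
We now have both O(archive_directive) and O(¬archive_directive) — archive_directive is simultaneously obligatory and forbidden, violating the D-axiom.

Inconsistent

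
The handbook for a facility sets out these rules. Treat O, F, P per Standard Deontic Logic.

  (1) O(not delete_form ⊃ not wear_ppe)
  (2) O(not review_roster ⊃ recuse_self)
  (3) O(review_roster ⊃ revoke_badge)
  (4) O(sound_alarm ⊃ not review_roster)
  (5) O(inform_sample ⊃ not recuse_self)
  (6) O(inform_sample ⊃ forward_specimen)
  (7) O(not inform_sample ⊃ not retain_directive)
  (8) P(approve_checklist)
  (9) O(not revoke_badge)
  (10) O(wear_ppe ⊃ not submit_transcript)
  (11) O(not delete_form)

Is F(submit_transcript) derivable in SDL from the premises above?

Premise 10 is O(wear_ppe ⊃ not submit_transcript), but O(wear_ppe) is not derivable from the premises, so it does not yield O(not submit_transcript).
No other premise forces O(not submit_transcript). An ideal world satisfying every premise can still have submit_transcript true, so F(submit_transcript) is not derivable.

No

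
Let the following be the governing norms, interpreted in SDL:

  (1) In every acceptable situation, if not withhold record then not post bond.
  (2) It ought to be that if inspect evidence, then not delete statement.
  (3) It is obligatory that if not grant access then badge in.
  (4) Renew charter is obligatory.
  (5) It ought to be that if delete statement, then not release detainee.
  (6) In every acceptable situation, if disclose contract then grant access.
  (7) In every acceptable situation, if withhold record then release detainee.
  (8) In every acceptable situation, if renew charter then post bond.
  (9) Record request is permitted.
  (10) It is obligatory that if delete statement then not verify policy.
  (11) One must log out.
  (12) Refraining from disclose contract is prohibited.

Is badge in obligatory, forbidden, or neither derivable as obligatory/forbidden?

Premise 3 is O(¬grant_access → badge_in), but O(¬grant_access) is not derivable from the premises, so it does not yield O(badge_in).
No premise or chain of K-axiom applications forces O(badge_in), and none forces O(¬badge_in). So badge_in is neither obligatory nor forbidden under these norms.

Neither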